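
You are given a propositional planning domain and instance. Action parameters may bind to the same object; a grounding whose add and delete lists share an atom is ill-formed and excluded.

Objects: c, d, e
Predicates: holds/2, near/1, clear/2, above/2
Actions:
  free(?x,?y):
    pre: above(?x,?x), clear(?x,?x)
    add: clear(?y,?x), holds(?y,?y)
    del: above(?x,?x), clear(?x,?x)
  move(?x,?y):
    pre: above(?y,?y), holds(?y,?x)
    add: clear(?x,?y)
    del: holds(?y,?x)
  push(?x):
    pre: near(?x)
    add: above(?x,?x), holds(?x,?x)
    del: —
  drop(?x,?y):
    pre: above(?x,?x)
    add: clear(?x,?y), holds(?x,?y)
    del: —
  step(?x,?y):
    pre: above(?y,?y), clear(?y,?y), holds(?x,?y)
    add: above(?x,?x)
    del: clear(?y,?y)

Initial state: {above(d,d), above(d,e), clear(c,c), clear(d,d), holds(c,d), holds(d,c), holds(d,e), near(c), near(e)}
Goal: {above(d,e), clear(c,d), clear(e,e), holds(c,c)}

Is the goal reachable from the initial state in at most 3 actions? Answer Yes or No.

1. free(d,c)  →  {above(d,e), clear(c,c), clear(c,d), holds(c,c), holds(c,d), holds(d,c), holds(d,e), near(c), near(e)}
2. push(e)  →  {above(d,e), above(e,e), clear(c,c), clear(c,d), holds(c,c), holds(c,d), holds(d,c), holds(d,e), holds(e,e), near(c), near(e)}
3. move(e,e)  →  {above(d,e), above(e,e), clear(c,c), clear(c,d), clear(e,e), holds(c,c), holds(c,d), holds(d,c), holds(d,e), near(c), near(e)}
optimal plan length = 3; 3 ≤ 3

Yes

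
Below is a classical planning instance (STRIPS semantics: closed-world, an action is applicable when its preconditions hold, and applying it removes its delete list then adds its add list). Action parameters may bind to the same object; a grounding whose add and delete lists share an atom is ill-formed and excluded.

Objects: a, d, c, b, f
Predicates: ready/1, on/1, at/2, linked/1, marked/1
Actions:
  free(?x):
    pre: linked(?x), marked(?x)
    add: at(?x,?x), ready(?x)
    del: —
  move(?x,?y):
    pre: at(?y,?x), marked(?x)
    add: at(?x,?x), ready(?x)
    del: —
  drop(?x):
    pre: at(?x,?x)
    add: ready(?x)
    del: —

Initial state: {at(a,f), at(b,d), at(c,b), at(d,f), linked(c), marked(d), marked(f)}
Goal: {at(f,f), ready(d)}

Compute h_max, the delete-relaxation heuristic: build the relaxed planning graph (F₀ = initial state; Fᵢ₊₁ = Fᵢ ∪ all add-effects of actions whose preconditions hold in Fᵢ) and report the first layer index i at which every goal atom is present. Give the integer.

F0 = init (7 atoms)
F1 = F0 ∪ {at(d,d), at(f,f), ready(d), ready(f)}  (11 atoms)
goal ⊆ F1  ⇒  h_max = 1

1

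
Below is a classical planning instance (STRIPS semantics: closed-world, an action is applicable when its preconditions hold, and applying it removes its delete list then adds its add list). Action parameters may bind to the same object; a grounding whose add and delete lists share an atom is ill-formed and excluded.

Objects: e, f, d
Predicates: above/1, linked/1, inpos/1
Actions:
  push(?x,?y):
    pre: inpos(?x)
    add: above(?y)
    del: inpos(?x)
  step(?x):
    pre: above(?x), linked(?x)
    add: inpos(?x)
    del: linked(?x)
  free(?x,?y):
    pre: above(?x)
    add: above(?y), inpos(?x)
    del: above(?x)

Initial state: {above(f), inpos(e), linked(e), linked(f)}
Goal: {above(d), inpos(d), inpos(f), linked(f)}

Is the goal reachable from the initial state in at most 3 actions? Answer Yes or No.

Yes

1. push(e,d)  →  {above(d), above(f), linked(e), linked(f)}
2. free(d,e)  →  {above(e), above(f), inpos(d), linked(e), linked(f)}
3. free(f,d)  →  {above(d), above(e), inpos(d), inpos(f), linked(e), linked(f)}
optimal plan length = 3; 3 ≤ 3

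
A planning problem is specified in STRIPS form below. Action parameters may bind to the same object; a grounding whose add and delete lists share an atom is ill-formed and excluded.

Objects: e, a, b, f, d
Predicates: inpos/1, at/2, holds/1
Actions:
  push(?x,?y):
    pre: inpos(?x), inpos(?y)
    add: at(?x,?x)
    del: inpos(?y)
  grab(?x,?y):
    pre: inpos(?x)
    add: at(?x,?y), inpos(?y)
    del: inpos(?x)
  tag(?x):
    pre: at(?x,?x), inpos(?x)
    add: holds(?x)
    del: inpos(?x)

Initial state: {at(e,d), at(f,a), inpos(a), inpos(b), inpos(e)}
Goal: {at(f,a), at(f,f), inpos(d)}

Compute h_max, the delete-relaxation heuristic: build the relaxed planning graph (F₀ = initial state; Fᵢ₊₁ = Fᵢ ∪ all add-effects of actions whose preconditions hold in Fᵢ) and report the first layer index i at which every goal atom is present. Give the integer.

2

F0 = init (5 atoms)
F1 = F0 ∪ {at(a,a), at(a,b), at(a,d), at(a,e), at(a,f), at(b,a), at(b,b), at(b,d), at(b,e), at(b,f), at(e,a), at(e,b), at(e,e), at(e,f), inpos(d), inpos(f)}  (21 atoms)
F2 = F1 ∪ {at(d,a), at(d,b), at(d,d), at(d,e), at(d,f), at(f,b), at(f,d), at(f,e), at(f,f), holds(a), holds(b), holds(e)}  (33 atoms)
goal ⊆ F2  ⇒  h_max = 2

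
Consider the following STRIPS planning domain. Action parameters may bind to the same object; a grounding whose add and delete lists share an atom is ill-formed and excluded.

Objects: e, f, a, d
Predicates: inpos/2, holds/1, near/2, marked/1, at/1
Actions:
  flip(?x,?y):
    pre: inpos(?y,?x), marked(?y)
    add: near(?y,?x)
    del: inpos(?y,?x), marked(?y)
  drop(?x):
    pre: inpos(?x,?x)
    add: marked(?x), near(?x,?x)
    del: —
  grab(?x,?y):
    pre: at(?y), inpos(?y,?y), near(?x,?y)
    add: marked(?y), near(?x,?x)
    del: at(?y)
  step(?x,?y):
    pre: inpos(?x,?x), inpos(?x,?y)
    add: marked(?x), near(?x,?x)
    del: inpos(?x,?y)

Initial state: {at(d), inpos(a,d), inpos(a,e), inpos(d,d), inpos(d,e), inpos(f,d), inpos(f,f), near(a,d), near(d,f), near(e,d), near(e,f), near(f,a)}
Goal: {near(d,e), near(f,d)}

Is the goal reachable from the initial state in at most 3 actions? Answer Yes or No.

No

1. drop(f)  →  {at(d), inpos(a,d), inpos(a,e), inpos(d,d), inpos(d,e), inpos(f,d), inpos(f,f), marked(f), near(a,d), near(d,f), near(e,d), near(e,f), near(f,a), near(f,f)}
2. flip(d,f)  →  {at(d), inpos(a,d), inpos(a,e), inpos(d,d), inpos(d,e), inpos(f,f), near(a,d), near(d,f), near(e,d), near(e,f), near(f,a), near(f,d), near(f,f)}
3. drop(d)  →  {at(d), inpos(a,d), inpos(a,e), inpos(d,d), inpos(d,e), inpos(f,f), marked(d), near(a,d), near(d,d), near(d,f), near(e,d), near(e,f), near(f,a), near(f,d), near(f,f)}
4. flip(e,d)  →  {at(d), inpos(a,d), inpos(a,e), inpos(d,d), inpos(f,f), near(a,d), near(d,d), near(d,e), near(d,f), near(e,d), near(e,f), near(f,a), near(f,d), near(f,f)}
optimal plan length = 4; 4 > 3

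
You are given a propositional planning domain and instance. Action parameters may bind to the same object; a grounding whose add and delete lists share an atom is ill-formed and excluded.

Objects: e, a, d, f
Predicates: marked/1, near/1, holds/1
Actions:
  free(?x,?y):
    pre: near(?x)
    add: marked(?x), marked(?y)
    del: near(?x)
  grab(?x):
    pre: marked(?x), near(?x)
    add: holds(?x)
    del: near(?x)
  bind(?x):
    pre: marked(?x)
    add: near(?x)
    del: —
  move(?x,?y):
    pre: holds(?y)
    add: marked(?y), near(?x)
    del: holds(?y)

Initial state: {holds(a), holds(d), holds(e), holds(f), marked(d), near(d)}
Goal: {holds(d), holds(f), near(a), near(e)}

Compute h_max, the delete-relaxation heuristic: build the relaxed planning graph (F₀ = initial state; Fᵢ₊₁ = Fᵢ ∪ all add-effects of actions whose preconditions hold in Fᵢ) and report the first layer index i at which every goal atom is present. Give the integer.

1

F0 = init (6 atoms)
F1 = F0 ∪ {marked(a), marked(e), marked(f), near(a), near(e), near(f)}  (12 atoms)
goal ⊆ F1  ⇒  h_max = 1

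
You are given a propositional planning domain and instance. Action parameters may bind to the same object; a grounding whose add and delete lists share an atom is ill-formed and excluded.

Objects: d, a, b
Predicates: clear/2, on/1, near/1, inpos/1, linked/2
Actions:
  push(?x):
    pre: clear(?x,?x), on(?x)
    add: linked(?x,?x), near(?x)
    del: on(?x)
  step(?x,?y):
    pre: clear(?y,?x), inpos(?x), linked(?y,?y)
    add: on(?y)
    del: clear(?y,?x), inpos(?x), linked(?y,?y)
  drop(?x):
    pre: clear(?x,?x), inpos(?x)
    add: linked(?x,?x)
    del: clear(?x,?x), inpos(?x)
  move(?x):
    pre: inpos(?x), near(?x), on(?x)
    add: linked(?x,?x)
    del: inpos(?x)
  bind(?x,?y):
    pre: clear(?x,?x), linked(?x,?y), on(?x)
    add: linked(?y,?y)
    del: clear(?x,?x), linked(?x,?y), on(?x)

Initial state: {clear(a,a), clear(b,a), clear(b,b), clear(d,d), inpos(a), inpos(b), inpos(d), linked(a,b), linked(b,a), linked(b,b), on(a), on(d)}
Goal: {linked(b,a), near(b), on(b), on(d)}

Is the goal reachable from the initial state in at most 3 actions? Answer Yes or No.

1. step(a,b)  →  {clear(a,a), clear(b,b), clear(d,d), inpos(b), inpos(d), linked(a,b), linked(b,a), on(a), on(b), on(d)}
2. push(b)  →  {clear(a,a), clear(b,b), clear(d,d), inpos(b), inpos(d), linked(a,b), linked(b,a), linked(b,b), near(b), on(a), on(d)}
3. step(b,b)  →  {clear(a,a), clear(d,d), inpos(d), linked(a,b), linked(b,a), near(b), on(a), on(b), on(d)}
optimal plan length = 3; 3 ≤ 3

Yes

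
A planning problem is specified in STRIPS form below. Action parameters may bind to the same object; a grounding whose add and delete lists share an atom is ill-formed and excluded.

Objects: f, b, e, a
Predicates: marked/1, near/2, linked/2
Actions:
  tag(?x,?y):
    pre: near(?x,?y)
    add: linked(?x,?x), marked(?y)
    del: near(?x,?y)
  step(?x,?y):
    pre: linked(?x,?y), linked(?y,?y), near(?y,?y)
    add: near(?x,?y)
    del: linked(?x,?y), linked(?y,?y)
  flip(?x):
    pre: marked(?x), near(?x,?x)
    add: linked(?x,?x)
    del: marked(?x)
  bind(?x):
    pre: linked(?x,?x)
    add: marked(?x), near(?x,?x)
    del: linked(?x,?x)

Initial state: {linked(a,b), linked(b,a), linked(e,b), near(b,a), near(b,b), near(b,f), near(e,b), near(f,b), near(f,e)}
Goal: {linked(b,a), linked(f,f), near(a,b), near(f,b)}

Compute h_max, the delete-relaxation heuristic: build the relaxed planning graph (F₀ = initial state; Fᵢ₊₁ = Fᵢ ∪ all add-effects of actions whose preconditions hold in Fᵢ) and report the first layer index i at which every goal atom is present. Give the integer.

F0 = init (9 atoms)
F1 = F0 ∪ {linked(b,b), linked(e,e), linked(f,f), marked(a), marked(b), marked(e), marked(f)}  (16 atoms)
F2 = F1 ∪ {near(a,b), near(e,e), near(f,f)}  (19 atoms)
goal ⊆ F2  ⇒  h_max = 2

2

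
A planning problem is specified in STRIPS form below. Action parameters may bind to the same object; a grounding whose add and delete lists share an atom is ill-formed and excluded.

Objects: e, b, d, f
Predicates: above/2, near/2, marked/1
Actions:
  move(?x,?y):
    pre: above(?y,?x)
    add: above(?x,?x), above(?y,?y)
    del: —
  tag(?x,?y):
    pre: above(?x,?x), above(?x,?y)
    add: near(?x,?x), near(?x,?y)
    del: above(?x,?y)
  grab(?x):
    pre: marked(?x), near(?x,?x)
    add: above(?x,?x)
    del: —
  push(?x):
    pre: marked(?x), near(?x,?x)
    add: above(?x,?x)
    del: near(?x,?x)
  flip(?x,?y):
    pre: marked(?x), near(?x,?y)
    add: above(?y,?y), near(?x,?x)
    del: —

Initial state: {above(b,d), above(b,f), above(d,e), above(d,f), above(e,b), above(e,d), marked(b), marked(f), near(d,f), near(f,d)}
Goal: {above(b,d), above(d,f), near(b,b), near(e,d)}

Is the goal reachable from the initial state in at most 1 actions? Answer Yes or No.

1. move(b,e)  →  {above(b,b), above(b,d), above(b,f), above(d,e), above(d,f), above(e,b), above(e,d), above(e,e), marked(b), marked(f), near(d,f), near(f,d)}
2. tag(e,d)  →  {above(b,b), above(b,d), above(b,f), above(d,e), above(d,f), above(e,b), above(e,e), marked(b), marked(f), near(d,f), near(e,d), near(e,e), near(f,d)}
3. tag(b,b)  →  {above(b,d), above(b,f), above(d,e), above(d,f), above(e,b), above(e,e), marked(b), marked(f), near(b,b), near(d,f), near(e,d), near(e,e), near(f,d)}
optimal plan length = 3; 3 > 1

No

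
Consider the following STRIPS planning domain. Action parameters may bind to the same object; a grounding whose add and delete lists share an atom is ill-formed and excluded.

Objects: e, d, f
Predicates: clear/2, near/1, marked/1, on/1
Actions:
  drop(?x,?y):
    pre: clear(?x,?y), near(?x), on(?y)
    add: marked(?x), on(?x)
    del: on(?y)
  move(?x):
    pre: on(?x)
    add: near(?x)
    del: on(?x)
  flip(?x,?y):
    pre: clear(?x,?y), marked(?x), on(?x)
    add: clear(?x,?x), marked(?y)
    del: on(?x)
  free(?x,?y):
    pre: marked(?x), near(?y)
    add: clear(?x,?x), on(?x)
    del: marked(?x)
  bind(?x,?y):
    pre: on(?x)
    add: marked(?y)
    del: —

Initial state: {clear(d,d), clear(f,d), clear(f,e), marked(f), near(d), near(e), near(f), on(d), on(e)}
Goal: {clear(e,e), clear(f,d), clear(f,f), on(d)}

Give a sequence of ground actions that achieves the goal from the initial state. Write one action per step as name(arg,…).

drop(f,e); flip(f,e); free(e,e)

1. drop(f,e)  →  {clear(d,d), clear(f,d), clear(f,e), marked(f), near(d), near(e), near(f), on(d), on(f)}
2. flip(f,e)  →  {clear(d,d), clear(f,d), clear(f,e), clear(f,f), marked(e), marked(f), near(d), near(e), near(f), on(d)}
3. free(e,e)  →  {clear(d,d), clear(e,e), clear(f,d), clear(f,e), clear(f,f), marked(f), near(d), near(e), near(f), on(d), on(e)}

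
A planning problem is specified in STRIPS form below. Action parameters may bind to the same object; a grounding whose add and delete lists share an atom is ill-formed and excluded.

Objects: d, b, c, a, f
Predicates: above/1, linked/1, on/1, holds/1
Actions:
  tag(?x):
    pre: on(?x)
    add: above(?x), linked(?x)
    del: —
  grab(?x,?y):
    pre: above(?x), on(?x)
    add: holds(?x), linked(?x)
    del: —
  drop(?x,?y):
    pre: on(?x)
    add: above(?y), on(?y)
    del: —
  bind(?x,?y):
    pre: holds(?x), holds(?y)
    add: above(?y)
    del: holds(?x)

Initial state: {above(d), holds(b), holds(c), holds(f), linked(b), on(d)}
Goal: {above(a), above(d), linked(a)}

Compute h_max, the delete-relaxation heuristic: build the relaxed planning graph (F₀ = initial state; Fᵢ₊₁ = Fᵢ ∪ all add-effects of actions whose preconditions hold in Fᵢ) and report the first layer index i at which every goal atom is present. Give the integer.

2

F0 = init (6 atoms)
F1 = F0 ∪ {above(a), above(b), above(c), above(f), holds(d), linked(d), on(a), on(b), on(c), on(f)}  (16 atoms)
F2 = F1 ∪ {holds(a), linked(a), linked(c), linked(f)}  (20 atoms)
goal ⊆ F2  ⇒  h_max = 2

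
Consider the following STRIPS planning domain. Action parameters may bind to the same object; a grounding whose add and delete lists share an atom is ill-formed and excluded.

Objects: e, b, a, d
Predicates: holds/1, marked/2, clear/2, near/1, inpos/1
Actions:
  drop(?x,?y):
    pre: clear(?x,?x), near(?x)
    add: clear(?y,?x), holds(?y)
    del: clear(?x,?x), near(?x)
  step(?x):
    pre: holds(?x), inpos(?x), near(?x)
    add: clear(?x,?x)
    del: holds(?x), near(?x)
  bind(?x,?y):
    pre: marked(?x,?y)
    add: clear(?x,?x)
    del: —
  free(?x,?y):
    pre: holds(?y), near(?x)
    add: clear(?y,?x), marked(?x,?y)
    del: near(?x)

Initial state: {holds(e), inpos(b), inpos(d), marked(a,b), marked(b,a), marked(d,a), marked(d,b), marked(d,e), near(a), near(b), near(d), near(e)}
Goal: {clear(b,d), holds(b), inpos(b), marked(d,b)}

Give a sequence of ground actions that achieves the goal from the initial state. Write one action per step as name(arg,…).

1. bind(d,e)  →  {clear(d,d), holds(e), inpos(b), inpos(d), marked(a,b), marked(b,a), marked(d,a), marked(d,b), marked(d,e), near(a), near(b), near(d), near(e)}
2. drop(d,b)  →  {clear(b,d), holds(b), holds(e), inpos(b), inpos(d), marked(a,b), marked(b,a), marked(d,a), marked(d,b), marked(d,e), near(a), near(b), near(e)}

bind(d,e); drop(d,b)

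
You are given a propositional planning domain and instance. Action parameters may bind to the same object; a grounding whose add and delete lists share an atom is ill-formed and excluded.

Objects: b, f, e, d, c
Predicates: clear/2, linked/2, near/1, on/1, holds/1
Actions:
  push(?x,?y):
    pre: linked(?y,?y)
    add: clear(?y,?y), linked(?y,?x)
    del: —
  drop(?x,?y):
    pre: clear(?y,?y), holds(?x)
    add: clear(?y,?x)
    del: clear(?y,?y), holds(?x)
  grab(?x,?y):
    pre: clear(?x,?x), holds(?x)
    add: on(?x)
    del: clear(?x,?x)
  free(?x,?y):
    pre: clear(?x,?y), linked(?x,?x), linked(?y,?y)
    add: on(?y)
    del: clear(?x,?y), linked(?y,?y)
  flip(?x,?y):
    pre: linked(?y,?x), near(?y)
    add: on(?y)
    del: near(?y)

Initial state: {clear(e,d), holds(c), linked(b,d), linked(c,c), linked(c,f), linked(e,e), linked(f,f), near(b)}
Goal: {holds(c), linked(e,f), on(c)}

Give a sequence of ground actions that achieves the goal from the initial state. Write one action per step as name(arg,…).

1. push(b,c)  →  {clear(c,c), clear(e,d), holds(c), linked(b,d), linked(c,b), linked(c,c), linked(c,f), linked(e,e), linked(f,f), near(b)}
2. push(f,e)  →  {clear(c,c), clear(e,d), clear(e,e), holds(c), linked(b,d), linked(c,b), linked(c,c), linked(c,f), linked(e,e), linked(e,f), linked(f,f), near(b)}
3. grab(c,b)  →  {clear(e,d), clear(e,e), holds(c), linked(b,d), linked(c,b), linked(c,c), linked(c,f), linked(e,e), linked(e,f), linked(f,f), near(b), on(c)}

push(b,c); push(f,e); grab(c,b)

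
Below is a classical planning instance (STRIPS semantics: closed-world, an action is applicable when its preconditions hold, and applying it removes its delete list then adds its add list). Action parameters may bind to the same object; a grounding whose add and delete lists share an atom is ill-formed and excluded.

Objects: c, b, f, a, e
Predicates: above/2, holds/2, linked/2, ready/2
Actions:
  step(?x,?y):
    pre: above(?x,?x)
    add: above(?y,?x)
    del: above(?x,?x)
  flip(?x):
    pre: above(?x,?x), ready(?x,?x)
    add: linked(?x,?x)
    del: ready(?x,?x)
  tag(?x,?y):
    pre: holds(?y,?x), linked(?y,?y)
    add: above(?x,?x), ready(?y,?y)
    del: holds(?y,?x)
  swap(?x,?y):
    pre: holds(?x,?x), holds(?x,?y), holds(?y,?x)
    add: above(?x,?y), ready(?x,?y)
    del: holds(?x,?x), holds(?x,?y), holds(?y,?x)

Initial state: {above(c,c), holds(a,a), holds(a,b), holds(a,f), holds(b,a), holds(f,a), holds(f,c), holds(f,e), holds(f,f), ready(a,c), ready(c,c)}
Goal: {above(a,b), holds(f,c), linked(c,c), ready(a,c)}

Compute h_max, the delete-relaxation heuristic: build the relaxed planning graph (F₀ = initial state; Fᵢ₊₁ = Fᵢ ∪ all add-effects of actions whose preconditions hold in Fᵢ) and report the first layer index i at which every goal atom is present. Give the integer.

F0 = init (11 atoms)
F1 = F0 ∪ {above(a,a), above(a,b), above(a,c), above(a,f), above(b,c), above(e,c), above(f,a), above(f,c), above(f,f), linked(c,c), ready(a,a), ready(a,b), ready(a,f), ready(f,a), ready(f,f)}  (26 atoms)
goal ⊆ F1  ⇒  h_max = 1

1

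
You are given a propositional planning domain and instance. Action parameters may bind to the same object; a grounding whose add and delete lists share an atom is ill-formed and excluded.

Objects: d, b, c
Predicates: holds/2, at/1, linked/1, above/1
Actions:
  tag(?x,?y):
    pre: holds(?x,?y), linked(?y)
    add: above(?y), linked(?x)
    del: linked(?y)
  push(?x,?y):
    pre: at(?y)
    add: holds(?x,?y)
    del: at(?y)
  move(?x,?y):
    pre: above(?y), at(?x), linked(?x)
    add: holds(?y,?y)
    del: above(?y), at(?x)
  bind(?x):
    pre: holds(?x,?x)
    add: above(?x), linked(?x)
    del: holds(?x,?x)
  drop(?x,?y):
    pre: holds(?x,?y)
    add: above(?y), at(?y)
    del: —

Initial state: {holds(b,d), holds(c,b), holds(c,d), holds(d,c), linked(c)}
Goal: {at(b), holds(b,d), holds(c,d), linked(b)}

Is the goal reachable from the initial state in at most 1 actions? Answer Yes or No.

1. tag(d,c)  →  {above(c), holds(b,d), holds(c,b), holds(c,d), holds(d,c), linked(d)}
2. tag(b,d)  →  {above(c), above(d), holds(b,d), holds(c,b), holds(c,d), holds(d,c), linked(b)}
3. drop(c,b)  →  {above(b), above(c), above(d), at(b), holds(b,d), holds(c,b), holds(c,d), holds(d,c), linked(b)}
optimal plan length = 3; 3 > 1

No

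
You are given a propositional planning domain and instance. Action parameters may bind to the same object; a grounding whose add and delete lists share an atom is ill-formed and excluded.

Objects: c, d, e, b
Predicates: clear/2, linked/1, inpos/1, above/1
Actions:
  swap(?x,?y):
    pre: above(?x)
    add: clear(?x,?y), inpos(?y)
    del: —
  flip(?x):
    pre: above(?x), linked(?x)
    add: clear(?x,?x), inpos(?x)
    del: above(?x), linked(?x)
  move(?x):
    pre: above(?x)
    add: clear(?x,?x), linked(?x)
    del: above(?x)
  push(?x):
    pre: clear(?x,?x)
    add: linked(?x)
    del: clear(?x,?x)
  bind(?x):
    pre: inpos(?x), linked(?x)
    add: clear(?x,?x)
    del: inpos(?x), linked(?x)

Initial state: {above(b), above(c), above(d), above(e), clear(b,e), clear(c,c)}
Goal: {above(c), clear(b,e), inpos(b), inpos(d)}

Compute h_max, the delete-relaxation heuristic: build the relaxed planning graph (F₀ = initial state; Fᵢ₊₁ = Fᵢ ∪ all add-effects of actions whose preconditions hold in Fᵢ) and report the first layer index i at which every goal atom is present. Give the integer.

1

F0 = init (6 atoms)
F1 = F0 ∪ {clear(b,b), clear(b,c), clear(b,d), clear(c,b), clear(c,d), clear(c,e), clear(d,b), clear(d,c), clear(d,d), clear(d,e), clear(e,b), clear(e,c), clear(e,d), clear(e,e), inpos(b), inpos(c), inpos(d), inpos(e), linked(b), linked(c), linked(d), linked(e)}  (28 atoms)
goal ⊆ F1  ⇒  h_max = 1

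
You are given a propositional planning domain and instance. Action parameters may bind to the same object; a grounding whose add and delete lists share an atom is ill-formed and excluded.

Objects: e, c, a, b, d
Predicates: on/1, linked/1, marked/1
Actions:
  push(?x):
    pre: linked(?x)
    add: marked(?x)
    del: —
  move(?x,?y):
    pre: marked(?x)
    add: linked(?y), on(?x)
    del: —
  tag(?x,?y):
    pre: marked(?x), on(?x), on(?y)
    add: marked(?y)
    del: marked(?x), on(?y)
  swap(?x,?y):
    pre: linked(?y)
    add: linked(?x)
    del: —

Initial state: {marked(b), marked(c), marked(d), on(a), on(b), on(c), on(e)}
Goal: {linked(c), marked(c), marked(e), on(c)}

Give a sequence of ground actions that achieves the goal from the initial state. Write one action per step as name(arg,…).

move(c,c); tag(b,e)

1. move(c,c)  →  {linked(c), marked(b), marked(c), marked(d), on(a), on(b), on(c), on(e)}
2. tag(b,e)  →  {linked(c), marked(c), marked(d), marked(e), on(a), on(b), on(c)}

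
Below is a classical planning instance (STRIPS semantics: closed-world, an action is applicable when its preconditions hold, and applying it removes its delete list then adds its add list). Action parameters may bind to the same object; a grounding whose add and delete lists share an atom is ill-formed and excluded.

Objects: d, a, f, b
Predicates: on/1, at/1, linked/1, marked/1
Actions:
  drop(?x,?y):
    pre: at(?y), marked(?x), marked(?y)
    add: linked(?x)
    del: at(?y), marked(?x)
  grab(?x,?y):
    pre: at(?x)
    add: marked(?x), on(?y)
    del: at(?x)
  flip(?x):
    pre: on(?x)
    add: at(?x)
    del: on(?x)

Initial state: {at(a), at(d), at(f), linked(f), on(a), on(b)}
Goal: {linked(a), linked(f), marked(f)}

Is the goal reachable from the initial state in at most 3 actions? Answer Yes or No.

No

1. grab(a,d)  →  {at(d), at(f), linked(f), marked(a), on(a), on(b), on(d)}
2. grab(f,d)  →  {at(d), linked(f), marked(a), marked(f), on(a), on(b), on(d)}
3. flip(a)  →  {at(a), at(d), linked(f), marked(a), marked(f), on(b), on(d)}
4. drop(a,a)  →  {at(d), linked(a), linked(f), marked(f), on(b), on(d)}
optimal plan length = 4; 4 > 3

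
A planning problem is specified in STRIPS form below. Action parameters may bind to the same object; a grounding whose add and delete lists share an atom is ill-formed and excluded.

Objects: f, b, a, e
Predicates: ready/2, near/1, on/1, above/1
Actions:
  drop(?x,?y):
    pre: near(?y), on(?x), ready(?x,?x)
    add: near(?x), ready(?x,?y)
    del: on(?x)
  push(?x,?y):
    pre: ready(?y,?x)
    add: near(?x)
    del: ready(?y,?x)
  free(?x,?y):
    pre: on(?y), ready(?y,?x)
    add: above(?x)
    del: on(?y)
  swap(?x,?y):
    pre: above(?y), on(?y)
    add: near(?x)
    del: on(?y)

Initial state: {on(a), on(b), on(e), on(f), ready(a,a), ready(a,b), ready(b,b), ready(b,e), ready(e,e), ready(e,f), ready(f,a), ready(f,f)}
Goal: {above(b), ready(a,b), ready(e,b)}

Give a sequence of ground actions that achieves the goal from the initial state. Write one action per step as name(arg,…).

1. push(b,b)  →  {near(b), on(a), on(b), on(e), on(f), ready(a,a), ready(a,b), ready(b,e), ready(e,e), ready(e,f), ready(f,a), ready(f,f)}
2. drop(e,b)  →  {near(b), near(e), on(a), on(b), on(f), ready(a,a), ready(a,b), ready(b,e), ready(e,b), ready(e,e), ready(e,f), ready(f,a), ready(f,f)}
3. free(b,a)  →  {above(b), near(b), near(e), on(b), on(f), ready(a,a), ready(a,b), ready(b,e), ready(e,b), ready(e,e), ready(e,f), ready(f,a), ready(f,f)}

push(b,b); drop(e,b); free(b,a)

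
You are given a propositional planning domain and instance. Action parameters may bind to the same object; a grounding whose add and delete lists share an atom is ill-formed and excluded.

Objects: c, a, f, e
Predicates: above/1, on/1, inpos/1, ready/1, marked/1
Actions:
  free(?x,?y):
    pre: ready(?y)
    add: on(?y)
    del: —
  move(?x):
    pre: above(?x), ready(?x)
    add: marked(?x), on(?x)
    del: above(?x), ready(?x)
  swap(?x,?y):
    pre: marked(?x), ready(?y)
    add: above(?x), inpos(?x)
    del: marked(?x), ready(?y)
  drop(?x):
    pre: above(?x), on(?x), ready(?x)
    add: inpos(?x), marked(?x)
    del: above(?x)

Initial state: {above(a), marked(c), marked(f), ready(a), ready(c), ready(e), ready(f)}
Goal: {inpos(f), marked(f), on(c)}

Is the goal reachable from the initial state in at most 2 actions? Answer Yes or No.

No

1. free(c,c)  →  {above(a), marked(c), marked(f), on(c), ready(a), ready(c), ready(e), ready(f)}
2. swap(f,c)  →  {above(a), above(f), inpos(f), marked(c), on(c), ready(a), ready(e), ready(f)}
3. move(f)  →  {above(a), inpos(f), marked(c), marked(f), on(c), on(f), ready(a), ready(e)}
optimal plan length = 3; 3 > 2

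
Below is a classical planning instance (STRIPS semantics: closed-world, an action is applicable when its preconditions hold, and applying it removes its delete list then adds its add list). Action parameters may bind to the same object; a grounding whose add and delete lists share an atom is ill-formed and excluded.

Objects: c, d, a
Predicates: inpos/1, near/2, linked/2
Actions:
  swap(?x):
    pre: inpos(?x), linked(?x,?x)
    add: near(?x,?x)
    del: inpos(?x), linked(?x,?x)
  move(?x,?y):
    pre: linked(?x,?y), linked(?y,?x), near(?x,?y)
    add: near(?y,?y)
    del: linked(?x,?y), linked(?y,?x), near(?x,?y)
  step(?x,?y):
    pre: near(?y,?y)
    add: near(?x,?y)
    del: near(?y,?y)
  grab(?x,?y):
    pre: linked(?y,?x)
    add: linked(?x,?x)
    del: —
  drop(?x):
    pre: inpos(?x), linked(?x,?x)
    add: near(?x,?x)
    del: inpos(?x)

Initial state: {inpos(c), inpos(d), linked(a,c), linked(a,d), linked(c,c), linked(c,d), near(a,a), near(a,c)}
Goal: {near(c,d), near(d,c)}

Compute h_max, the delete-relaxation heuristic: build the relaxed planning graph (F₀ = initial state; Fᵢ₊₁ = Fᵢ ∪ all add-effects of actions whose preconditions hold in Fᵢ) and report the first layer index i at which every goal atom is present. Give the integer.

F0 = init (8 atoms)
F1 = F0 ∪ {linked(d,d), near(c,a), near(c,c), near(d,a)}  (12 atoms)
F2 = F1 ∪ {near(d,c), near(d,d)}  (14 atoms)
F3 = F2 ∪ {near(a,d), near(c,d)}  (16 atoms)
goal ⊆ F3  ⇒  h_max = 3

3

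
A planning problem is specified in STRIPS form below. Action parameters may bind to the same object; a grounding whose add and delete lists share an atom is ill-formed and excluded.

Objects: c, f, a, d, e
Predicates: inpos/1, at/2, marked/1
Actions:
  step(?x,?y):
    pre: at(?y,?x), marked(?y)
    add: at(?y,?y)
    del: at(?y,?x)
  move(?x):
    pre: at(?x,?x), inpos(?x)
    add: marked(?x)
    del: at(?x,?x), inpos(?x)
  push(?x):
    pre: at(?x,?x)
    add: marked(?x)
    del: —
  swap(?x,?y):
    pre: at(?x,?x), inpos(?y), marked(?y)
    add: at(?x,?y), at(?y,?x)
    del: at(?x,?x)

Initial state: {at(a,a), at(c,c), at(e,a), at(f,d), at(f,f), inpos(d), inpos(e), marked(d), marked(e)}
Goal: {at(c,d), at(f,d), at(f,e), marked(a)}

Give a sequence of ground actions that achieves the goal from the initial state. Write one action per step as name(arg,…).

1. push(a)  →  {at(a,a), at(c,c), at(e,a), at(f,d), at(f,f), inpos(d), inpos(e), marked(a), marked(d), marked(e)}
2. swap(c,d)  →  {at(a,a), at(c,d), at(d,c), at(e,a), at(f,d), at(f,f), inpos(d), inpos(e), marked(a), marked(d), marked(e)}
3. swap(f,e)  →  {at(a,a), at(c,d), at(d,c), at(e,a), at(e,f), at(f,d), at(f,e), inpos(d), inpos(e), marked(a), marked(d), marked(e)}

push(a); swap(c,d); swap(f,e)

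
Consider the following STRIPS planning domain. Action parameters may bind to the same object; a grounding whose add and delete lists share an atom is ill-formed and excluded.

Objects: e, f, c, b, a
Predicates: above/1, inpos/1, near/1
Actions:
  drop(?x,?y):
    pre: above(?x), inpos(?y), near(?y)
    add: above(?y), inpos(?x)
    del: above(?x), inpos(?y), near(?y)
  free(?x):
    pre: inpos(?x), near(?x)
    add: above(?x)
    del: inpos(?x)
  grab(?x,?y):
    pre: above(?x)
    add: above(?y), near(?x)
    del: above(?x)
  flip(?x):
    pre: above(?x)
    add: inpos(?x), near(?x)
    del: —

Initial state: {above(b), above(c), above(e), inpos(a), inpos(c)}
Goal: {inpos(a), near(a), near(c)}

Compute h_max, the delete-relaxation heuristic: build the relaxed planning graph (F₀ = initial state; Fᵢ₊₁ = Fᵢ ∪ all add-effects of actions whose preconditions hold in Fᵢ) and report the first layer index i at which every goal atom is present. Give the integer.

2

F0 = init (5 atoms)
F1 = F0 ∪ {above(a), above(f), inpos(b), inpos(e), near(b), near(c), near(e)}  (12 atoms)
F2 = F1 ∪ {inpos(f), near(a), near(f)}  (15 atoms)
goal ⊆ F2  ⇒  h_max = 2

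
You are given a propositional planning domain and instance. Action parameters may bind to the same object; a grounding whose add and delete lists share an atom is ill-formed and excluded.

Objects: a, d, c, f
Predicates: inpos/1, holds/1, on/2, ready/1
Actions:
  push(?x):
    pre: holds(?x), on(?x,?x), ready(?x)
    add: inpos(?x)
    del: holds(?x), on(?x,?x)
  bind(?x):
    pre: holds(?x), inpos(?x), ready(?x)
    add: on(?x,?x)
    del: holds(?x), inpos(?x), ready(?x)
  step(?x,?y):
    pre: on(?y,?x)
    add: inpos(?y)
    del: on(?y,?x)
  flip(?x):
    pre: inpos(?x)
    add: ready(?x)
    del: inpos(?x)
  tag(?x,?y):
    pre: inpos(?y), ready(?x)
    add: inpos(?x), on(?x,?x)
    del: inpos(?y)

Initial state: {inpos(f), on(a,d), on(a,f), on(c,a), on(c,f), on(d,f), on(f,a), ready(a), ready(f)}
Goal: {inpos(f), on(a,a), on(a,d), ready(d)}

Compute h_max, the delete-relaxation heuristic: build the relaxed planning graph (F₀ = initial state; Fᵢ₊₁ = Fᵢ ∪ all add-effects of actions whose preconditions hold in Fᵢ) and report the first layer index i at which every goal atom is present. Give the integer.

2

F0 = init (9 atoms)
F1 = F0 ∪ {inpos(a), inpos(c), inpos(d), on(a,a)}  (13 atoms)
F2 = F1 ∪ {on(f,f), ready(c), ready(d)}  (16 atoms)
goal ⊆ F2  ⇒  h_max = 2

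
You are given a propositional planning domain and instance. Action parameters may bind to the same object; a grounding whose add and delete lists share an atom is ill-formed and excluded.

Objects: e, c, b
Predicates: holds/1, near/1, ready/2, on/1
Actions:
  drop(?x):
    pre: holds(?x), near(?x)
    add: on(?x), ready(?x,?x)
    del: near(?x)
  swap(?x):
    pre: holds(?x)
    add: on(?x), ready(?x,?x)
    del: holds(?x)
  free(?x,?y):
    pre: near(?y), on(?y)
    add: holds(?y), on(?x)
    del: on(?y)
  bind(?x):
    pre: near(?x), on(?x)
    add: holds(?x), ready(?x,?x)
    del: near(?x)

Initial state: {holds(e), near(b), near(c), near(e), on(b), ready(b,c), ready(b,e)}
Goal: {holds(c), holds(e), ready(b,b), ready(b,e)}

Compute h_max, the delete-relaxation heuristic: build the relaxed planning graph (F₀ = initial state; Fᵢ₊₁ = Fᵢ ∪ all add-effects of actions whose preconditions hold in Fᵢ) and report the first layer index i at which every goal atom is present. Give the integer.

F0 = init (7 atoms)
F1 = F0 ∪ {holds(b), on(c), on(e), ready(b,b), ready(e,e)}  (12 atoms)
F2 = F1 ∪ {holds(c), ready(c,c)}  (14 atoms)
goal ⊆ F2  ⇒  h_max = 2

2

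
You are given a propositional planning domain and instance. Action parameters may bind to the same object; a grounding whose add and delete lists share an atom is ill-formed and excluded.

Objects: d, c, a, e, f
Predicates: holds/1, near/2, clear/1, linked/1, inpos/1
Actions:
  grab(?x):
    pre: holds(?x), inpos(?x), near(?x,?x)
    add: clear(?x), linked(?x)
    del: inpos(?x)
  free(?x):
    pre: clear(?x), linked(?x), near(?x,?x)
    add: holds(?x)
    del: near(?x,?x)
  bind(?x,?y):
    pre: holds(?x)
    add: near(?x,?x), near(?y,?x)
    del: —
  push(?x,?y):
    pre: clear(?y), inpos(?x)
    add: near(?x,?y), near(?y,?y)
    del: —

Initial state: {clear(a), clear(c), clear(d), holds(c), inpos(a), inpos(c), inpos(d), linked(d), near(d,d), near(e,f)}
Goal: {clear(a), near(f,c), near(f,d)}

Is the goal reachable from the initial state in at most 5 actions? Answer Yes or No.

Yes

1. free(d)  →  {clear(a), clear(c), clear(d), holds(c), holds(d), inpos(a), inpos(c), inpos(d), linked(d), near(e,f)}
2. bind(d,f)  →  {clear(a), clear(c), clear(d), holds(c), holds(d), inpos(a), inpos(c), inpos(d), linked(d), near(d,d), near(e,f), near(f,d)}
3. bind(c,f)  →  {clear(a), clear(c), clear(d), holds(c), holds(d), inpos(a), inpos(c), inpos(d), linked(d), near(c,c), near(d,d), near(e,f), near(f,c), near(f,d)}
optimal plan length = 3; 3 ≤ 5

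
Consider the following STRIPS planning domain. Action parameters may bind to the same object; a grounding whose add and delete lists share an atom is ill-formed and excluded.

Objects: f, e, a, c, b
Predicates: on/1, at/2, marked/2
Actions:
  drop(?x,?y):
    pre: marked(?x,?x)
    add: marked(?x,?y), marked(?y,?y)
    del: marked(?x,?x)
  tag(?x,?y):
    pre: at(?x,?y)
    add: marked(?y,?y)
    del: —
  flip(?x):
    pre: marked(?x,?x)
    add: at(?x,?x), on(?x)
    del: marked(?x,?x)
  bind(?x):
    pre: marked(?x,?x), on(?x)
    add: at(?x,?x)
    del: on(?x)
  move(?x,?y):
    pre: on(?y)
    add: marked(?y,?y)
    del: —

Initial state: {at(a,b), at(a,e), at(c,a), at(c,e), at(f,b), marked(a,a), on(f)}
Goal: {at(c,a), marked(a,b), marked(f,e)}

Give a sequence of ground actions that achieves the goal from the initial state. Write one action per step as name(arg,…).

1. drop(a,b)  →  {at(a,b), at(a,e), at(c,a), at(c,e), at(f,b), marked(a,b), marked(b,b), on(f)}
2. drop(b,f)  →  {at(a,b), at(a,e), at(c,a), at(c,e), at(f,b), marked(a,b), marked(b,f), marked(f,f), on(f)}
3. drop(f,e)  →  {at(a,b), at(a,e), at(c,a), at(c,e), at(f,b), marked(a,b), marked(b,f), marked(e,e), marked(f,e), on(f)}

drop(a,b); drop(b,f); drop(f,e)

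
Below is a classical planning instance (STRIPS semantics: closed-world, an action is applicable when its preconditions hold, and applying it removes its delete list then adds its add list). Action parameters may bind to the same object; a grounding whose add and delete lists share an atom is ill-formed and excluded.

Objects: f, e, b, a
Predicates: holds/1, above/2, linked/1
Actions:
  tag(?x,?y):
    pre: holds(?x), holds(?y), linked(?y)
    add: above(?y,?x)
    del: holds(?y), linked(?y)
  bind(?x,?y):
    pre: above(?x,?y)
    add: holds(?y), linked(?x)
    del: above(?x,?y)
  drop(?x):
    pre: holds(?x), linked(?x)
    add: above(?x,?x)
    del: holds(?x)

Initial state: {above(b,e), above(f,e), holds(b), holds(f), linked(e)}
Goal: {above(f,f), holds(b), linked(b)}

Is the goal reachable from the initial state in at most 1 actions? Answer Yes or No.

No

1. bind(f,e)  →  {above(b,e), holds(b), holds(e), holds(f), linked(e), linked(f)}
2. tag(f,f)  →  {above(b,e), above(f,f), holds(b), holds(e), linked(e)}
3. bind(b,e)  →  {above(f,f), holds(b), holds(e), linked(b), linked(e)}
optimal plan length = 3; 3 > 1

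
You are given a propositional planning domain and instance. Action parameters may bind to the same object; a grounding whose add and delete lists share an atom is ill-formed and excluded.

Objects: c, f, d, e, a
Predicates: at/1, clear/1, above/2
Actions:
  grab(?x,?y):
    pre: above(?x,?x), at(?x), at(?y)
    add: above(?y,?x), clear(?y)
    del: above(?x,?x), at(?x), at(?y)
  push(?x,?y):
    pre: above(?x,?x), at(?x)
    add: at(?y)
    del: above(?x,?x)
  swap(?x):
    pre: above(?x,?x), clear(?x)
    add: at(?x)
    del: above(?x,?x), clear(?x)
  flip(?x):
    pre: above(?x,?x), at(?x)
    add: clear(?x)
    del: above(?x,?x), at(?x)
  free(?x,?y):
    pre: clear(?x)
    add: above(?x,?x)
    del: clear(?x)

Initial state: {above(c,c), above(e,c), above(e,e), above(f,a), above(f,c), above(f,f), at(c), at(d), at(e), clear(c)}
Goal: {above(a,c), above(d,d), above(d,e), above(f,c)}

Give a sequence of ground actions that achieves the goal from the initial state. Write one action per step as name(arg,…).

grab(e,d); push(c,a); free(c,c); grab(c,a); free(d,c)

1. grab(e,d)  →  {above(c,c), above(d,e), above(e,c), above(f,a), above(f,c), above(f,f), at(c), clear(c), clear(d)}
2. push(c,a)  →  {above(d,e), above(e,c), above(f,a), above(f,c), above(f,f), at(a), at(c), clear(c), clear(d)}
3. free(c,c)  →  {above(c,c), above(d,e), above(e,c), above(f,a), above(f,c), above(f,f), at(a), at(c), clear(d)}
4. grab(c,a)  →  {above(a,c), above(d,e), above(e,c), above(f,a), above(f,c), above(f,f), clear(a), clear(d)}
5. free(d,c)  →  {above(a,c), above(d,d), above(d,e), above(e,c), above(f,a), above(f,c), above(f,f), clear(a)}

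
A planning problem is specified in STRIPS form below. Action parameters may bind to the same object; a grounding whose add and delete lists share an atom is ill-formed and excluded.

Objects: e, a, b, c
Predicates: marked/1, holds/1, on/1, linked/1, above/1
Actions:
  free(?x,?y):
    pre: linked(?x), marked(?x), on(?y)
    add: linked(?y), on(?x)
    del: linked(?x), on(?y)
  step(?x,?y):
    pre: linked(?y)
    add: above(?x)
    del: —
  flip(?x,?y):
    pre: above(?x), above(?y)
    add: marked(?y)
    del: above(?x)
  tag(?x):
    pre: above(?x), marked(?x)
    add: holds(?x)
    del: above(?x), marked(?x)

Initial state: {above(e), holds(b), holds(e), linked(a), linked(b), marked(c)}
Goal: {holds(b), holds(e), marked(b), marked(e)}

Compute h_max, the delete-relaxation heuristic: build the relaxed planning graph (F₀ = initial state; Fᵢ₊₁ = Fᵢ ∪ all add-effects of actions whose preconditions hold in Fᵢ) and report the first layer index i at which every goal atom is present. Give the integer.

2

F0 = init (6 atoms)
F1 = F0 ∪ {above(a), above(b), above(c), marked(e)}  (10 atoms)
F2 = F1 ∪ {holds(c), marked(a), marked(b)}  (13 atoms)
goal ⊆ F2  ⇒  h_max = 2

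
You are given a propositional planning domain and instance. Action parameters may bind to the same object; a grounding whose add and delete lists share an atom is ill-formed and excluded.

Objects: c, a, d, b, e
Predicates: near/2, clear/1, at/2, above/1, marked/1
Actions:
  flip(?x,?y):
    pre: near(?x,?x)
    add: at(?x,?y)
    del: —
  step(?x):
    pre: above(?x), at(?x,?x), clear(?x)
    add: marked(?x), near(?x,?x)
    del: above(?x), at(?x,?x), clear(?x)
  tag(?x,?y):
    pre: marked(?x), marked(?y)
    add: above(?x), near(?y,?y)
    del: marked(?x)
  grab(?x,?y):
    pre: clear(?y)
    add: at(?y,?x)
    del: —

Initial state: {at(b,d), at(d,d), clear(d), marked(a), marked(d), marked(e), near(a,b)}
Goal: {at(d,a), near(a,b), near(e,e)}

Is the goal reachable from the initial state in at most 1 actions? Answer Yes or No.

No

1. tag(a,e)  →  {above(a), at(b,d), at(d,d), clear(d), marked(d), marked(e), near(a,b), near(e,e)}
2. grab(a,d)  →  {above(a), at(b,d), at(d,a), at(d,d), clear(d), marked(d), marked(e), near(a,b), near(e,e)}
optimal plan length = 2; 2 > 1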